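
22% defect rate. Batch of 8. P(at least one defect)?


P(all good) = (39/50)^8 = 5352009260481/39062500000000
P(≥1 defect) = 33710490739519/39062500000000

P = 33710490739519/39062500000000 ≈ 86.30%


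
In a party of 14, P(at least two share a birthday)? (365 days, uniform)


P(all different) = Π(365-i)/365 for i=0..13
= 0.776897
P(match) = 1 - 0.776897 = 0.223103

P ≈ 0.2231 ≈ 22.31%


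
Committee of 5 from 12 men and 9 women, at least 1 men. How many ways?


Count by #men:
  1M,4W: C(12,1)×C(9,4)=1512
  2M,3W: C(12,2)×C(9,3)=5544
  3M,2W: C(12,3)×C(9,2)=7920
  4M,1W: C(12,4)×C(9,1)=4455
  5M,0W: C(12,5)×C(9,0)=792
Total = 20223

20223


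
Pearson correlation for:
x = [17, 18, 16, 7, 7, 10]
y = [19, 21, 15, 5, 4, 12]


n=6, Σx=75, Σy=76, Σxy=1124, Σx²=1067, Σy²=1212
r = (6×1124 - 75×76)/√((6×1067 - 75²)(6×1212 - 76²))
= 1044/√(777×1496) = 1044/√1162392 ≈ 1044/1078.1428 ≈ 0.9683

r ≈ 0.9683


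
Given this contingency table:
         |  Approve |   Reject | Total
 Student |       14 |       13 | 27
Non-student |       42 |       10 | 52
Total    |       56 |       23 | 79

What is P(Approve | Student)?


P(Approve | Student) = 14/(14+13) = 14/27

P(Approve|Student) = 14/27 ≈ 51.85%


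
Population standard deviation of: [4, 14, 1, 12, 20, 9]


Mean = 60/6 = 10
  (4-10)²=36
  (14-10)²=16
  (1-10)²=81
  (12-10)²=4
  (20-10)²=100
  (9-10)²=1
Σ(x-μ)² = 238
σ² = 238/6 = 119/3

σ = √(119/3) ≈ 6.2981


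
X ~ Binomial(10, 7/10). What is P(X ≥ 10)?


P(X ≥ 10) = Σ P(X=i) for i=10..10
P(X=10) = 282475249/10000000000
Sum = 282475249/10000000000

P(X ≥ 10) = 282475249/10000000000 ≈ 2.82%


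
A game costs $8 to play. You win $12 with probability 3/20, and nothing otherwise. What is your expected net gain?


E[gain] = (12-8)×3/20 + (-8)×17/20
= 3/5 - 34/5 = -31/5

Expected net gain = $-31/5 ≈ $-6.20


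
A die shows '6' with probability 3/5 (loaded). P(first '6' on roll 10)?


Geometric: P(X=10) = (1-p)^(k-1)×p = (2/5)^9×3/5 = 1536/9765625

P(X=10) = 1536/9765625 ≈ 0.02%


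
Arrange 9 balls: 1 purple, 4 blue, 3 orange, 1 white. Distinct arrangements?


9!/(1!×4!×3!×1!) = 2520

2520


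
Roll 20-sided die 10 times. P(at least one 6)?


P(no 6)^10 = (19/20)^10 = 6131066257801/10240000000000
P(≥1) = 1 - 6131066257801/10240000000000 = 4108933742199/10240000000000

P = 4108933742199/10240000000000 ≈ 40.13%


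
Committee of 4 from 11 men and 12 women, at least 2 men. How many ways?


Count by #men:
  2M,2W: C(11,2)×C(12,2)=3630
  3M,1W: C(11,3)×C(12,1)=1980
  4M,0W: C(11,4)×C(12,0)=330
Total = 5940

5940


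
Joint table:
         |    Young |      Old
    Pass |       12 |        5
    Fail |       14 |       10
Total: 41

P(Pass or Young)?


P(Pass∨Young) = P(Pass) + P(Young) - P(Pass∧Young)
= (17 + 26 - 12)/41 = 31/41

P = 31/41 ≈ 75.61%


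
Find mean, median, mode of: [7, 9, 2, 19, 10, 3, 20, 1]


Sorted: [1, 2, 3, 7, 9, 10, 19, 20]
Mean = 71/8
Median = 8
Freq: {7: 1, 9: 1, 2: 1, 19: 1, 10: 1, 3: 1, 20: 1, 1: 1}
Mode: No mode

Mean=71/8, Median=8, Mode=No mode


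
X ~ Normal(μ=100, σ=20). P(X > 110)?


z = (110-100)/20 = 0.5
P(X > 110) = 1 - P(Z ≤ 0.5) = 1 - 0.6915 = 0.3085

P(X > 110) ≈ 0.3085


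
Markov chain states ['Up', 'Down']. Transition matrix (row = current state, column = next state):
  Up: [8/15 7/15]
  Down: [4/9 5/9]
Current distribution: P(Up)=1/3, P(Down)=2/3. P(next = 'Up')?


P(next=Up) = Σᵢ P(now=i)×P(i→Up)
= 1/3×8/15 + 2/3×4/9
= 8/45 + 8/27 = 64/135

P = 64/135 ≈ 0.4741


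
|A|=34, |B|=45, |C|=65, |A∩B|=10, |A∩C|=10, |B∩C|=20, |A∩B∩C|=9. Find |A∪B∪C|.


|A∪B∪C| = 34+45+65-10-10-20+9 = 113

|A∪B∪C| = 113


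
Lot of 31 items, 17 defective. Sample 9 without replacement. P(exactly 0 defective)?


Hypergeometric: C(17,0)×C(14,9)/C(31,9)
= 1×2002/20160075 = 154/1550775

P(X=0) = 154/1550775 ≈ 0.01%


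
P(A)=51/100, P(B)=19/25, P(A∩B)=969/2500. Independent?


P(A)×P(B) = 969/2500
P(A∩B) = 969/2500
Equal ✓ → Independent

Yes, independent


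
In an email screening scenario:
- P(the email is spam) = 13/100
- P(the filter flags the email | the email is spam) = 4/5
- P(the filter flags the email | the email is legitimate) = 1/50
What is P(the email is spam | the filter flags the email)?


Using Bayes' theorem:
P(A|B) = P(B|A)·P(A) / P(B)

P(the filter flags the email) = 4/5 × 13/100 + 1/50 × 87/100
= 13/125 + 87/5000 = 607/5000

P(the email is spam|the filter flags the email) = (13/125) / (607/5000) = 520/607

P(the email is spam|the filter flags the email) = 520/607 ≈ 85.67%


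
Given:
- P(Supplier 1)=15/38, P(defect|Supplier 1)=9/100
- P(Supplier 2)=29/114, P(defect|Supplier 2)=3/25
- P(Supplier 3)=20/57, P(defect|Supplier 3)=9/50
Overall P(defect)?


P(B) = Σ P(B|Aᵢ)×P(Aᵢ)
  9/100×15/38 = 27/760
  3/25×29/114 = 29/950
  9/50×20/57 = 6/95
Sum = 491/3800

P(defect) = 491/3800 ≈ 12.92%


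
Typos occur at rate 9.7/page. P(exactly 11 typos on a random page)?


Poisson(λ=9.7): P(X=11) = e^(-λ)×λ^k/k!
= e^(-9.7) × 9.7^11 / 11!
≈ 6.128349505e-05 × 71530140308.8 / 39916800 ≈ 0.109819

P(X=11) ≈ 0.109819 ≈ 10.98%


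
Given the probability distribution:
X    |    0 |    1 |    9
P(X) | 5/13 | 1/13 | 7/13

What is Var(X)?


E[X] = 64/13
E[X²] = 568/13
Var(X) = E[X²] - (E[X])² = 568/13 - 4096/169 = 3288/169

Var(X) = 3288/169 ≈ 19.4556


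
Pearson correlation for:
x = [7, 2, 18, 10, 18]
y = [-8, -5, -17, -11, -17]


n=5, Σx=55, Σy=-58, Σxy=-788, Σx²=801, Σy²=788
r = (5×(-788) - 55×(-58))/√((5×801 - 55²)(5×788 - (-58)²))
= -750/√(980×576) = -750/√564480 ≈ -750/751.3188 ≈ -0.9982

r ≈ -0.9982


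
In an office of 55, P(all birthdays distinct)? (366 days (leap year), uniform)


P(all different) = Π(366-i)/366 for i=0..54
= (366/366)×(365/366)×...×(312/366)
= 0.013909

P ≈ 0.0139 ≈ 1.39%


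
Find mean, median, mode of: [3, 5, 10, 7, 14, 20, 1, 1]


Sorted: [1, 1, 3, 5, 7, 10, 14, 20]
Mean = 61/8
Median = 6
Freq: {3: 1, 5: 1, 10: 1, 7: 1, 14: 1, 20: 1, 1: 2}
Mode: [1]

Mean=61/8, Median=6, Mode=1


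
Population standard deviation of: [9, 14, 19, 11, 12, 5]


Mean = 70/6 = 35/3
  (9-35/3)²=64/9
  (14-35/3)²=49/9
  (19-35/3)²=484/9
  (11-35/3)²=4/9
  (12-35/3)²=1/9
  (5-35/3)²=400/9
Σ(x-μ)² = 334/3
σ² = (334/3)/6 = 167/9

σ = √(167/9) ≈ 4.3076


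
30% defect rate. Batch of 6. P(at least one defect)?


P(all good) = (7/10)^6 = 117649/1000000
P(≥1 defect) = 882351/1000000

P = 882351/1000000 ≈ 88.24%


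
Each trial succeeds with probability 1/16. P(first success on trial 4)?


Geometric: P(X=4) = (1-p)^(k-1)×p = (15/16)^3×1/16 = 3375/65536

P(X=4) = 3375/65536 ≈ 5.15%


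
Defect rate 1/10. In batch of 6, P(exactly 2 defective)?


Binomial: P(X=2) = C(6,2)×p^2×(1-p)^4
= 15 × 1/100 × 6561/10000 = 19683/200000

P(X=2) = 19683/200000 ≈ 9.84%


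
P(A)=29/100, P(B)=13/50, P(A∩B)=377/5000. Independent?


P(A)×P(B) = 377/5000
P(A∩B) = 377/5000
Equal ✓ → Independent

Yes, independent


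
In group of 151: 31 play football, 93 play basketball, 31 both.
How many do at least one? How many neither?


|A∪B| = 31+93-31 = 93
Neither = 151-93 = 58

At least one: 93; Neither: 58


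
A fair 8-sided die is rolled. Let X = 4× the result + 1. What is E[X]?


E[die] = (1+8)/2 = 9/2
E[X] = 4×9/2 + 1 = 19

E[X] = 19


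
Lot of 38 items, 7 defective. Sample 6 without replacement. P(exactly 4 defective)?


Hypergeometric: C(7,4)×C(31,2)/C(38,6)
= 35×465/2760681 = 775/131461

P(X=4) = 775/131461 ≈ 0.59%


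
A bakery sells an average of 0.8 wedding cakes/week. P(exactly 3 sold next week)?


Poisson(λ=0.8): P(X=3) = e^(-λ)×λ^k/k!
= e^(-0.8) × 0.8^3 / 3!
≈ 0.4493289641 × 0.512 / 6 ≈ 0.038343

P(X=3) ≈ 0.038343 ≈ 3.83%


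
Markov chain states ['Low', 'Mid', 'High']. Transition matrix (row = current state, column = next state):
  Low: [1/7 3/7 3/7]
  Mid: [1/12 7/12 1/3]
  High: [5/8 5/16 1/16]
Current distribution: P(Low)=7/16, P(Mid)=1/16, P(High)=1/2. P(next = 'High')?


P(next=High) = Σᵢ P(now=i)×P(i→High)
= 7/16×3/7 + 1/16×1/3 + 1/2×1/16
= 3/16 + 1/48 + 1/32 = 23/96

P = 23/96 ≈ 0.2396


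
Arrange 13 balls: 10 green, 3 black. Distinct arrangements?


13!/(10!×3!) = 286

286


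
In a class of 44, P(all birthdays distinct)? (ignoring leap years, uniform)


P(all different) = Π(365-i)/365 for i=0..43
= (365/365)×(364/365)×...×(322/365)
= 0.067115

P ≈ 0.0671 ≈ 6.71%


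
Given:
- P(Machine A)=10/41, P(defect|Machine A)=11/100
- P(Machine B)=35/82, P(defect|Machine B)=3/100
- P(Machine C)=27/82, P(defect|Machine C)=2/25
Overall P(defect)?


P(B) = Σ P(B|Aᵢ)×P(Aᵢ)
  11/100×10/41 = 11/410
  3/100×35/82 = 21/1640
  2/25×27/82 = 27/1025
Sum = 541/8200

P(defect) = 541/8200 ≈ 6.60%


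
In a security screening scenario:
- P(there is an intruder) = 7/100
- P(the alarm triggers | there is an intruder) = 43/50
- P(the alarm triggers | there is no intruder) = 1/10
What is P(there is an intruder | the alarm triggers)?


Using Bayes' theorem:
P(A|B) = P(B|A)·P(A) / P(B)

P(the alarm triggers) = 43/50 × 7/100 + 1/10 × 93/100
= 301/5000 + 93/1000 = 383/2500

P(there is an intruder|the alarm triggers) = (301/5000) / (383/2500) = 301/766

P(there is an intruder|the alarm triggers) = 301/766 ≈ 39.30%


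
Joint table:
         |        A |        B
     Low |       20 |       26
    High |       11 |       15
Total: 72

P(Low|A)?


P(Low|A) = 20/(20+11) = 20/31

P = 20/31 ≈ 64.52%


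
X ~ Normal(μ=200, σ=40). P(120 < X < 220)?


z₁=(120-200)/40=-2.0, z₂=(220-200)/40=0.5
P = Φ(0.5) - Φ(-2.0) = 0.691462 - 0.022750 = 0.668712 ≈ 0.6687

P(120 < X < 220) ≈ 0.6687


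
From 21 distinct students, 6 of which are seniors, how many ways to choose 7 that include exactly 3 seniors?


Choose 3 of the 6 seniors and 4 of the other 15 students:
C(6,3)×C(15,4) = 20×1365 = 27300

27300


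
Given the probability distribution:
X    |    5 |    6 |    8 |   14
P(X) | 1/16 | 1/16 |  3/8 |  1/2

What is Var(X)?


E[X] = 171/16
E[X²] = 2013/16
Var(X) = E[X²] - (E[X])² = 2013/16 - 29241/256 = 2967/256

Var(X) = 2967/256 ≈ 11.5898


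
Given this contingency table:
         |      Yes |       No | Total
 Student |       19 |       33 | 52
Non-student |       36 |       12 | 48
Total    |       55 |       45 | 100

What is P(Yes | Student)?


P(Yes | Student) = 19/(19+33) = 19/52

P(Yes|Student) = 19/52 ≈ 36.54%


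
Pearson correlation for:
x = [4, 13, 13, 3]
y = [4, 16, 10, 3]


n=4, Σx=33, Σy=33, Σxy=363, Σx²=363, Σy²=381
r = (4×363 - 33×33)/√((4×363 - 33²)(4×381 - 33²))
= 363/√(363×435) = 363/√157905 ≈ 363/397.3726 ≈ 0.9135

r ≈ 0.9135


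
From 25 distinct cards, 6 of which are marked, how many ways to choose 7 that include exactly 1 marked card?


Choose 1 of the 6 marked cards and 6 of the other 19 cards:
C(6,1)×C(19,6) = 6×27132 = 162792

162792


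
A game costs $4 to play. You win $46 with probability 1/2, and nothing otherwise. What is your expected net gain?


E[gain] = (46-4)×1/2 + (-4)×1/2
= 21 - 2 = 19

Expected net gain = $19 ≈ $19.00


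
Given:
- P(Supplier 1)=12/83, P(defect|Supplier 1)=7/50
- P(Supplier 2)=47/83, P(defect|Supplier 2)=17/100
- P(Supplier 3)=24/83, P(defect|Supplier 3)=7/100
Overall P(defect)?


P(B) = Σ P(B|Aᵢ)×P(Aᵢ)
  7/50×12/83 = 42/2075
  17/100×47/83 = 799/8300
  7/100×24/83 = 42/2075
Sum = 227/1660

P(defect) = 227/1660 ≈ 13.67%


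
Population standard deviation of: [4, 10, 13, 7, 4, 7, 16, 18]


Mean = 79/8
  (4-79/8)²=2209/64
  (10-79/8)²=1/64
  (13-79/8)²=625/64
  (7-79/8)²=529/64
  (4-79/8)²=2209/64
  (7-79/8)²=529/64
  (16-79/8)²=2401/64
  (18-79/8)²=4225/64
Σ(x-μ)² = 1591/8
σ² = (1591/8)/8 = 1591/64

σ = √(1591/64) ≈ 4.9859


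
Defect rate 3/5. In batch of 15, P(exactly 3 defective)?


Binomial: P(X=3) = C(15,3)×p^3×(1-p)^12
= 455 × 27/125 × 4096/244140625 = 10063872/6103515625

P(X=3) = 10063872/6103515625 ≈ 0.16%


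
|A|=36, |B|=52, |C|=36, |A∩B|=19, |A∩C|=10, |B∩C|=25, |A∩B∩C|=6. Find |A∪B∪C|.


|A∪B∪C| = 36+52+36-19-10-25+6 = 76

|A∪B∪C| = 76


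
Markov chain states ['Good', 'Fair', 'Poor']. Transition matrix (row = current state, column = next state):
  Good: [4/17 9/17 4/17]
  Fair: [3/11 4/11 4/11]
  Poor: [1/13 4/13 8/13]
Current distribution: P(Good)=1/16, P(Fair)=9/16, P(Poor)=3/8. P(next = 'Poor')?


P(next=Poor) = Σᵢ P(now=i)×P(i→Poor)
= 1/16×4/17 + 9/16×4/11 + 3/8×8/13
= 1/68 + 9/44 + 3/13 = 1094/2431

P = 1094/2431 ≈ 0.4500


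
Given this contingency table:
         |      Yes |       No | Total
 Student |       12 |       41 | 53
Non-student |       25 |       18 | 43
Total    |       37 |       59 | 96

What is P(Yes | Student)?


P(Yes | Student) = 12/(12+41) = 12/53

P(Yes|Student) = 12/53 ≈ 22.64%


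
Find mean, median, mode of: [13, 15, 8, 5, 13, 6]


Sorted: [5, 6, 8, 13, 13, 15]
Mean = 60/6 = 10
Median = 21/2
Freq: {13: 2, 15: 1, 8: 1, 5: 1, 6: 1}
Mode: [13]

Mean=10, Median=21/2, Mode=13


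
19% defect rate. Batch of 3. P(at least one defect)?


P(all good) = (81/100)^3 = 531441/1000000
P(≥1 defect) = 468559/1000000

P = 468559/1000000 ≈ 46.86%


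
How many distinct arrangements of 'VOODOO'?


Letters: 6, freq: {'V': 1, 'O': 4, 'D': 1}
6!/(1!×4!×1!) = 720/24 = 30

30


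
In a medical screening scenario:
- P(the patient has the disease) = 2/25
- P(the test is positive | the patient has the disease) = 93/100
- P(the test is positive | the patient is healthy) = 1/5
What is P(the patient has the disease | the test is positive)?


Using Bayes' theorem:
P(A|B) = P(B|A)·P(A) / P(B)

P(the test is positive) = 93/100 × 2/25 + 1/5 × 23/25
= 93/1250 + 23/125 = 323/1250

P(the patient has the disease|the test is positive) = (93/1250) / (323/1250) = 93/323

P(the patient has the disease|the test is positive) = 93/323 ≈ 28.79%


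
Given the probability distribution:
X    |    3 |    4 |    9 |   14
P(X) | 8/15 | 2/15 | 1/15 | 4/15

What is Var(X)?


E[X] = 97/15
E[X²] = 323/5
Var(X) = E[X²] - (E[X])² = 323/5 - 9409/225 = 5126/225

Var(X) = 5126/225 ≈ 22.7822


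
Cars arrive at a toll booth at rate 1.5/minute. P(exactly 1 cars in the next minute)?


Poisson(λ=1.5): P(X=1) = e^(-λ)×λ^k/k!
= e^(-1.5) × 1.5^1 / 1!
≈ 0.2231301601 × 1.5 / 1 ≈ 0.334695

P(X=1) ≈ 0.334695 ≈ 33.47%


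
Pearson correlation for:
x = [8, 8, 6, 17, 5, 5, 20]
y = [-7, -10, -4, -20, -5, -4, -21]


n=7, Σx=69, Σy=-71, Σxy=-965, Σx²=903, Σy²=1047
r = (7×(-965) - 69×(-71))/√((7×903 - 69²)(7×1047 - (-71)²))
= -1856/√(1560×2288) = -1856/√3569280 ≈ -1856/1889.2538 ≈ -0.9824

r ≈ -0.9824


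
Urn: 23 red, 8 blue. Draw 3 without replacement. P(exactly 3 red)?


Hypergeometric: C(23,3)×C(8,0)/C(31,3)
= 1771×1/4495 = 1771/4495

P(X=3) = 1771/4495 ≈ 39.40%


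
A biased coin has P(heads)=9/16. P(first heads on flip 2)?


Geometric: P(X=2) = (1-p)^(k-1)×p = (7/16)^1×9/16 = 63/256

P(X=2) = 63/256 ≈ 24.61%


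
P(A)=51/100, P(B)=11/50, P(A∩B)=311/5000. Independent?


P(A)×P(B) = 561/5000
P(A∩B) = 311/5000
Not equal → NOT independent

No, not independent


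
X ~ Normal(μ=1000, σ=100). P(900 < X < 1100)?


z₁=(900-1000)/100=-1.0, z₂=(1100-1000)/100=1.0
P = Φ(1.0) - Φ(-1.0) = 0.841345 - 0.158655 = 0.682690 ≈ 0.6827

P(900 < X < 1100) ≈ 0.6827


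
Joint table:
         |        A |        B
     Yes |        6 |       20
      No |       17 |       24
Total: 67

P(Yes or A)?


P(Yes∨A) = P(Yes) + P(A) - P(Yes∧A)
= (26 + 23 - 6)/67 = 43/67

P = 43/67 ≈ 64.18%


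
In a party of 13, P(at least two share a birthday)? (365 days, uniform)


P(all different) = Π(365-i)/365 for i=0..12
= 0.805590
P(match) = 1 - 0.805590 = 0.194410

P ≈ 0.1944 ≈ 19.44%


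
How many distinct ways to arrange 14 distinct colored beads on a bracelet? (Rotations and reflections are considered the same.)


Free circular arrangements: rotations and reflections both identified.
(n-1)!/2 = 13!/2 = 6227020800/2 = 3113510400

3113510400


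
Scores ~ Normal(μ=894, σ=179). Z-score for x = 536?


z = (x - μ)/σ = (536 - 894)/179 = -2.0

z = -2.0


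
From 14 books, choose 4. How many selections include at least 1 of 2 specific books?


Complement: C(14,4) - C(12,4) = 1001 - 495 = 506

506


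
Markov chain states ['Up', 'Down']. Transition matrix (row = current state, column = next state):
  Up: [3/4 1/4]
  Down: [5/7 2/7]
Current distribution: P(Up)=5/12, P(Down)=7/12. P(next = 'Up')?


P(next=Up) = Σᵢ P(now=i)×P(i→Up)
= 5/12×3/4 + 7/12×5/7
= 5/16 + 5/12 = 35/48

P = 35/48 ≈ 0.7292


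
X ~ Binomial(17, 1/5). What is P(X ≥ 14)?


P(X ≥ 14) = Σ P(X=i) for i=14..17
P(X=14) = 8704/152587890625
P(X=15) = 2176/762939453125
P(X=16) = 68/762939453125
P(X=17) = 1/762939453125
Sum = 9153/152587890625

P(X ≥ 14) = 9153/152587890625 ≈ 0.00%


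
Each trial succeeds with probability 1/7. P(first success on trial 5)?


Geometric: P(X=5) = (1-p)^(k-1)×p = (6/7)^4×1/7 = 1296/16807

P(X=5) = 1296/16807 ≈ 7.71%


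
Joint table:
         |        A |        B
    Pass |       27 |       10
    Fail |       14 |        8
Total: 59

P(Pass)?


P(Pass) = (27+10)/59 = 37/59

P(Pass) = 37/59 ≈ 62.71%


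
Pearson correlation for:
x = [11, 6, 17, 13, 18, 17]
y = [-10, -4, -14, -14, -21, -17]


n=6, Σx=82, Σy=-80, Σxy=-1221, Σx²=1228, Σy²=1238
r = (6×(-1221) - 82×(-80))/√((6×1228 - 82²)(6×1238 - (-80)²))
= -766/√(644×1028) = -766/√662032 ≈ -766/813.6535 ≈ -0.9414

r ≈ -0.9414


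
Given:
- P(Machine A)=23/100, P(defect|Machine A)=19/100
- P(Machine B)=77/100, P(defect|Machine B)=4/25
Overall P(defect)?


P(B) = Σ P(B|Aᵢ)×P(Aᵢ)
  19/100×23/100 = 437/10000
  4/25×77/100 = 77/625
Sum = 1669/10000

P(defect) = 1669/10000 ≈ 16.69%


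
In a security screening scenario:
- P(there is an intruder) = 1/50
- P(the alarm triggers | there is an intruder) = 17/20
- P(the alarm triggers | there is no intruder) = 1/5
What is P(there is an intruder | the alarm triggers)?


Using Bayes' theorem:
P(A|B) = P(B|A)·P(A) / P(B)

P(the alarm triggers) = 17/20 × 1/50 + 1/5 × 49/50
= 17/1000 + 49/250 = 213/1000

P(there is an intruder|the alarm triggers) = (17/1000) / (213/1000) = 17/213

P(there is an intruder|the alarm triggers) = 17/213 ≈ 7.98%


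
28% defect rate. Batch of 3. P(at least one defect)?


P(all good) = (18/25)^3 = 5832/15625
P(≥1 defect) = 9793/15625

P = 9793/15625 ≈ 62.68%


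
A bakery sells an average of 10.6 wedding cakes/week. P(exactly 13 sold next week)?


Poisson(λ=10.6): P(X=13) = e^(-λ)×λ^k/k!
= e^(-10.6) × 10.6^13 / 13!
≈ 2.491600973e-05 × 2.13292826015e+13 / 6227020800 ≈ 0.085344

P(X=13) ≈ 0.085344 ≈ 8.53%


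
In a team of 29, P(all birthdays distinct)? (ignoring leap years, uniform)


P(all different) = Π(365-i)/365 for i=0..28
= (365/365)×(364/365)×...×(337/365)
= 0.319031

P ≈ 0.3190 ≈ 31.90%


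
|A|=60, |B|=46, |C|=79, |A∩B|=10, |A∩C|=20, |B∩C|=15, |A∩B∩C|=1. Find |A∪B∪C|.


|A∪B∪C| = 60+46+79-10-20-15+1 = 141

|A∪B∪C| = 141


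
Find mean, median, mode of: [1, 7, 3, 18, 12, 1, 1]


Sorted: [1, 1, 1, 3, 7, 12, 18]
Mean = 43/7
Median = 3
Freq: {1: 3, 7: 1, 3: 1, 18: 1, 12: 1}
Mode: [1]

Mean=43/7, Median=3, Mode=1


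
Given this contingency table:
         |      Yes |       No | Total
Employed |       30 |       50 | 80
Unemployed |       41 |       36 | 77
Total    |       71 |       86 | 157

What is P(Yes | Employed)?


P(Yes | Employed) = 30/(30+50) = 30/80 = 3/8

P(Yes|Employed) = 3/8 ≈ 37.50%


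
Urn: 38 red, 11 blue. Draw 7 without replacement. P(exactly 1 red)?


Hypergeometric: C(38,1)×C(11,6)/C(49,7)
= 38×462/85900584 = 19/92966

P(X=1) = 19/92966 ≈ 0.02%


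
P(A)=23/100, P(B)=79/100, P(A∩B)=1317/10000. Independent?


P(A)×P(B) = 1817/10000
P(A∩B) = 1317/10000
Not equal → NOT independent

No, not independent


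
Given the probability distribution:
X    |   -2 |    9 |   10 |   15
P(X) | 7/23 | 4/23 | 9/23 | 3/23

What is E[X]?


E[X] = Σ x·P(X=x)
= (-2)×(7/23) + (9)×(4/23) + (10)×(9/23) + (15)×(3/23)
= 157/23

E[X] = 157/23


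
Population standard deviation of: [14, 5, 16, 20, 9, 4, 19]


Mean = 87/7
  (14-87/7)²=121/49
  (5-87/7)²=2704/49
  (16-87/7)²=625/49
  (20-87/7)²=2809/49
  (9-87/7)²=576/49
  (4-87/7)²=3481/49
  (19-87/7)²=2116/49
Σ(x-μ)² = 1776/7
σ² = (1776/7)/7 = 1776/49

σ = √(1776/49) ≈ 6.0204


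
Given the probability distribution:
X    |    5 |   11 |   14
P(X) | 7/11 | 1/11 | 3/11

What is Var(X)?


E[X] = 8
E[X²] = 884/11
Var(X) = E[X²] - (E[X])² = 884/11 - 64 = 180/11

Var(X) = 180/11 ≈ 16.3636


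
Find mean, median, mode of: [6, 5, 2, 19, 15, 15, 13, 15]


Sorted: [2, 5, 6, 13, 15, 15, 15, 19]
Mean = 90/8 = 45/4
Median = 14
Freq: {6: 1, 5: 1, 2: 1, 19: 1, 15: 3, 13: 1}
Mode: [15]

Mean=45/4, Median=14, Mode=15


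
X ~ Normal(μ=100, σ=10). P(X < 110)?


z = (110-100)/10 = 1.0
P(Z < 1.0) = 0.8413

P(X < 110) ≈ 0.8413


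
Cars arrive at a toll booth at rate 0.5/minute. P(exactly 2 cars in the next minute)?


Poisson(λ=0.5): P(X=2) = e^(-λ)×λ^k/k!
= e^(-0.5) × 0.5^2 / 2!
≈ 0.6065306597 × 0.25 / 2 ≈ 0.075816

P(X=2) ≈ 0.075816 ≈ 7.58%


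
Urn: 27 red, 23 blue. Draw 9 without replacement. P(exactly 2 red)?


Hypergeometric: C(27,2)×C(23,7)/C(50,9)
= 351×245157/2505433700 = 340119/9902900

P(X=2) = 340119/9902900 ≈ 3.43%


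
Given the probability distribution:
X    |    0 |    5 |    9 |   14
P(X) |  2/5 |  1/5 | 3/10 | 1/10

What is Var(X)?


E[X] = 51/10
E[X²] = 489/10
Var(X) = E[X²] - (E[X])² = 489/10 - 2601/100 = 2289/100

Var(X) = 2289/100 ≈ 22.8900


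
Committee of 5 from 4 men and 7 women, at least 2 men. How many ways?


Count by #men:
  2M,3W: C(4,2)×C(7,3)=210
  3M,2W: C(4,3)×C(7,2)=84
  4M,1W: C(4,4)×C(7,1)=7
Total = 301

301


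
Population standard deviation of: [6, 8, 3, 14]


Mean = 31/4
  (6-31/4)²=49/16
  (8-31/4)²=1/16
  (3-31/4)²=361/16
  (14-31/4)²=625/16
Σ(x-μ)² = 259/4
σ² = (259/4)/4 = 259/16

σ = √(259/16) ≈ 4.0234


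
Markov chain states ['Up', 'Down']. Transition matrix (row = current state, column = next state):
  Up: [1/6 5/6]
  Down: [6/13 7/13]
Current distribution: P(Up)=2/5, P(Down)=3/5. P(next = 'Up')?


P(next=Up) = Σᵢ P(now=i)×P(i→Up)
= 2/5×1/6 + 3/5×6/13
= 1/15 + 18/65 = 67/195

P = 67/195 ≈ 0.3436


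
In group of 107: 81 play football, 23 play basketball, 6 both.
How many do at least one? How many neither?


|A∪B| = 81+23-6 = 98
Neither = 107-98 = 9

At least one: 98; Neither: 9


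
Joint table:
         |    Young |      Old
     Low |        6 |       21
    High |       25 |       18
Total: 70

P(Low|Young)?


P(Low|Young) = 6/(6+25) = 6/31

P = 6/31 ≈ 19.35%


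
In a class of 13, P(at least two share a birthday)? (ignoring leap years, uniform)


P(all different) = Π(365-i)/365 for i=0..12
= 0.805590
P(match) = 1 - 0.805590 = 0.194410

P ≈ 0.1944 ≈ 19.44%


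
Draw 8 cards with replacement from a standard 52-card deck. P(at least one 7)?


P(not a 7) = 48/52 = 12/13
P(none in 8 draws) = (12/13)^8 = 429981696/815730721
P(≥1 7) = 1 - 429981696/815730721 = 385749025/815730721

P = 385749025/815730721 ≈ 47.29%


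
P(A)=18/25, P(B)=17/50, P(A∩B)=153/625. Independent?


P(A)×P(B) = 153/625
P(A∩B) = 153/625
Equal ✓ → Independent

Yes, independent


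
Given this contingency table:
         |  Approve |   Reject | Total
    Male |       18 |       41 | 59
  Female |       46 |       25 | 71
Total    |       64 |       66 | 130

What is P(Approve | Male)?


P(Approve | Male) = 18/(18+41) = 18/59

P(Approve|Male) = 18/59 ≈ 30.51%


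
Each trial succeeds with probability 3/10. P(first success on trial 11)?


Geometric: P(X=11) = (1-p)^(k-1)×p = (7/10)^10×3/10 = 847425747/100000000000

P(X=11) = 847425747/100000000000 ≈ 0.85%


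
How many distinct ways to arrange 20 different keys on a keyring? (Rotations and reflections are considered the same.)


Free circular arrangements: rotations and reflections both identified.
(n-1)!/2 = 19!/2 = 121645100408832000/2 = 60822550204416000

60822550204416000


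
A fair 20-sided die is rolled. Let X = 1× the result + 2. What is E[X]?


E[die] = (1+20)/2 = 21/2
E[X] = 1×21/2 + 2 = 25/2

E[X] = 25/2


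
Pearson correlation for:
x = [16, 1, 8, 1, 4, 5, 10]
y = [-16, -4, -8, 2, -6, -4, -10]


n=7, Σx=45, Σy=-46, Σxy=-466, Σx²=463, Σy²=492
r = (7×(-466) - 45×(-46))/√((7×463 - 45²)(7×492 - (-46)²))
= -1192/√(1216×1328) = -1192/√1614848 ≈ -1192/1270.7667 ≈ -0.9380

r ≈ -0.9380


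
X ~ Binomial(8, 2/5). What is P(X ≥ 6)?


P(X ≥ 6) = Σ P(X=i) for i=6..8
P(X=6) = 16128/390625
P(X=7) = 3072/390625
P(X=8) = 256/390625
Sum = 19456/390625

P(X ≥ 6) = 19456/390625 ≈ 4.98%


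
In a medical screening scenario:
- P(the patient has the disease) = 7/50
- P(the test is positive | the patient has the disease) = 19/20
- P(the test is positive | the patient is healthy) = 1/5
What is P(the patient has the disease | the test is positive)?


Using Bayes' theorem:
P(A|B) = P(B|A)·P(A) / P(B)

P(the test is positive) = 19/20 × 7/50 + 1/5 × 43/50
= 133/1000 + 43/250 = 61/200

P(the patient has the disease|the test is positive) = (133/1000) / (61/200) = 133/305

P(the patient has the disease|the test is positive) = 133/305 ≈ 43.61%


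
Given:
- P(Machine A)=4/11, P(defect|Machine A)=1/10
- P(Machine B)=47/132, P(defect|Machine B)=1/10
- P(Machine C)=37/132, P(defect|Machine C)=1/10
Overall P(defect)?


P(B) = Σ P(B|Aᵢ)×P(Aᵢ)
  1/10×4/11 = 2/55
  1/10×47/132 = 47/1320
  1/10×37/132 = 37/1320
Sum = 1/10

P(defect) = 1/10 ≈ 10.00%


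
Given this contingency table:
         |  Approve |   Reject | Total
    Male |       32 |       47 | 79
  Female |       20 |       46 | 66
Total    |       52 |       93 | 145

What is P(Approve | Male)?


P(Approve | Male) = 32/(32+47) = 32/79

P(Approve|Male) = 32/79 ≈ 40.51%


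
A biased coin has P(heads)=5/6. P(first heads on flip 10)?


Geometric: P(X=10) = (1-p)^(k-1)×p = (1/6)^9×5/6 = 5/60466176

P(X=10) = 5/60466176 ≈ 0.00%


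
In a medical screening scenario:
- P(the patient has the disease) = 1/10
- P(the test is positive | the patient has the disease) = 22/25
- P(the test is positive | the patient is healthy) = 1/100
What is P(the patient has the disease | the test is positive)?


Using Bayes' theorem:
P(A|B) = P(B|A)·P(A) / P(B)

P(the test is positive) = 22/25 × 1/10 + 1/100 × 9/10
= 11/125 + 9/1000 = 97/1000

P(the patient has the disease|the test is positive) = (11/125) / (97/1000) = 88/97

P(the patient has the disease|the test is positive) = 88/97 ≈ 90.72%


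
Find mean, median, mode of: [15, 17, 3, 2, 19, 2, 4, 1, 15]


Sorted: [1, 2, 2, 3, 4, 15, 15, 17, 19]
Mean = 78/9 = 26/3
Median = 4
Freq: {15: 2, 17: 1, 3: 1, 2: 2, 19: 1, 4: 1, 1: 1}
Mode: [2, 15]

Mean=26/3, Median=4, Mode=[2, 15]


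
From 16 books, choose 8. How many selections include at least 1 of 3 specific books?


Complement: C(16,8) - C(13,8) = 12870 - 1287 = 11583

11583


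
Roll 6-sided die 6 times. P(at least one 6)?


P(no 6)^6 = (5/6)^6 = 15625/46656
P(≥1) = 1 - 15625/46656 = 31031/46656

P = 31031/46656 ≈ 66.51%


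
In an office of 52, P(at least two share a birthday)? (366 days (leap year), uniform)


P(all different) = Π(366-i)/366 for i=0..51
= 0.022238
P(match) = 1 - 0.022238 = 0.977762

P ≈ 0.9778 ≈ 97.78%


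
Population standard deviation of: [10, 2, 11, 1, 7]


Mean = 31/5
  (10-31/5)²=361/25
  (2-31/5)²=441/25
  (11-31/5)²=576/25
  (1-31/5)²=676/25
  (7-31/5)²=16/25
Σ(x-μ)² = 414/5
σ² = (414/5)/5 = 414/25

σ = √(414/25) ≈ 4.0694


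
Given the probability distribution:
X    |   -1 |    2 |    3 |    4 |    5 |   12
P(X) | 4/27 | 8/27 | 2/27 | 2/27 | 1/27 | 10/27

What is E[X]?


E[X] = Σ x·P(X=x)
= (-1)×(4/27) + (2)×(8/27) + (3)×(2/27) + (4)×(2/27) + (5)×(1/27) + (12)×(10/27)
= 151/27

E[X] = 151/27


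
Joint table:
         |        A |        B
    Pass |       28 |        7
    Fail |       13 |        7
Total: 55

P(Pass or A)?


P(Pass∨A) = P(Pass) + P(A) - P(Pass∧A)
= (35 + 41 - 28)/55 = 48/55

P = 48/55 ≈ 87.27%


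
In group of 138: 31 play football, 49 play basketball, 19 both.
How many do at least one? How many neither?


|A∪B| = 31+49-19 = 61
Neither = 138-61 = 77

At least one: 61; Neither: 77


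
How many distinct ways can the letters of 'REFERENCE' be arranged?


Letters: 9, freq: {'R': 2, 'E': 4, 'F': 1, 'N': 1, 'C': 1}
9!/(2!×4!×1!×1!×1!) = 362880/48 = 7560

7560


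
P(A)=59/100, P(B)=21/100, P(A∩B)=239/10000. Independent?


P(A)×P(B) = 1239/10000
P(A∩B) = 239/10000
Not equal → NOT independent

No, not independent


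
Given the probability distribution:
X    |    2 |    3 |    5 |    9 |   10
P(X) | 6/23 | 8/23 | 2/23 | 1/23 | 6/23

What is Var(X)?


E[X] = 5
E[X²] = 827/23
Var(X) = E[X²] - (E[X])² = 827/23 - 25 = 252/23

Var(X) = 252/23 ≈ 10.9565


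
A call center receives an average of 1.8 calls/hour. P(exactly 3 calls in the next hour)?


Poisson(λ=1.8): P(X=3) = e^(-λ)×λ^k/k!
= e^(-1.8) × 1.8^3 / 3!
≈ 0.1652988882 × 5.832 / 6 ≈ 0.160671

P(X=3) ≈ 0.160671 ≈ 16.07%


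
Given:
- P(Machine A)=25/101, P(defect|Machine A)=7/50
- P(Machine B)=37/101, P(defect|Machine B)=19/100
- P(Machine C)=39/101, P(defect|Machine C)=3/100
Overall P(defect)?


P(B) = Σ P(B|Aᵢ)×P(Aᵢ)
  7/50×25/101 = 7/202
  19/100×37/101 = 703/10100
  3/100×39/101 = 117/10100
Sum = 117/1010

P(defect) = 117/1010 ≈ 11.58%


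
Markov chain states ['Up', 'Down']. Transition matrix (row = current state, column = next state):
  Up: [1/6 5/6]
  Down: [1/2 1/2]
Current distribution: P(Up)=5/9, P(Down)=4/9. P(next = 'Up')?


P(next=Up) = Σᵢ P(now=i)×P(i→Up)
= 5/9×1/6 + 4/9×1/2
= 5/54 + 2/9 = 17/54

P = 17/54 ≈ 0.3148


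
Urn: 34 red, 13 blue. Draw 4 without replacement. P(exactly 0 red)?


Hypergeometric: C(34,0)×C(13,4)/C(47,4)
= 1×715/178365 = 13/3243

P(X=0) = 13/3243 ≈ 0.40%


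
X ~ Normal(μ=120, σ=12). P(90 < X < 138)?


z₁=(90-120)/12=-2.5, z₂=(138-120)/12=1.5
P = Φ(1.5) - Φ(-2.5) = 0.933193 - 0.006210 = 0.926983 ≈ 0.9270

P(90 < X < 138) ≈ 0.9270


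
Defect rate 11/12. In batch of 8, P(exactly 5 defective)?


Binomial: P(X=5) = C(8,5)×p^5×(1-p)^3
= 56 × 161051/248832 × 1/1728 = 1127357/53747712

P(X=5) = 1127357/53747712 ≈ 2.10%


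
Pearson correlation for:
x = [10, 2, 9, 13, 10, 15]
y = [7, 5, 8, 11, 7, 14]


n=6, Σx=59, Σy=52, Σxy=575, Σx²=679, Σy²=504
r = (6×575 - 59×52)/√((6×679 - 59²)(6×504 - 52²))
= 382/√(593×320) = 382/√189760 ≈ 382/435.6145 ≈ 0.8769

r ≈ 0.8769


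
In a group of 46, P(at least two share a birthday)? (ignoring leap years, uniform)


P(all different) = Π(365-i)/365 for i=0..45
= 0.051747
P(match) = 1 - 0.051747 = 0.948253

P ≈ 0.9483 ≈ 94.83%


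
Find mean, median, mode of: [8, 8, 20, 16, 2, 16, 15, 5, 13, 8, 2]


Sorted: [2, 2, 5, 8, 8, 8, 13, 15, 16, 16, 20]
Mean = 113/11
Median = 8
Freq: {8: 3, 20: 1, 16: 2, 2: 2, 15: 1, 5: 1, 13: 1}
Mode: [8]

Mean=113/11, Median=8, Mode=8


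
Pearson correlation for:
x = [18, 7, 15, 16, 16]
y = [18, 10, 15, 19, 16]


n=5, Σx=72, Σy=78, Σxy=1179, Σx²=1110, Σy²=1266
r = (5×1179 - 72×78)/√((5×1110 - 72²)(5×1266 - 78²))
= 279/√(366×246) = 279/√90036 ≈ 279/300.0600 ≈ 0.9298

r ≈ 0.9298


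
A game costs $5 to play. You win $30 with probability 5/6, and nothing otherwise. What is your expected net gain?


E[gain] = (30-5)×5/6 + (-5)×1/6
= 125/6 - 5/6 = 20

Expected net gain = $20 ≈ $20.00


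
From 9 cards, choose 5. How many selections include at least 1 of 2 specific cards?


Complement: C(9,5) - C(7,5) = 126 - 21 = 105

105


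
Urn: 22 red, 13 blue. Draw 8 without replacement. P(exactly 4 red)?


Hypergeometric: C(22,4)×C(13,4)/C(35,8)
= 7315×715/23535820 = 13585/61132

P(X=4) = 13585/61132 ≈ 22.22%


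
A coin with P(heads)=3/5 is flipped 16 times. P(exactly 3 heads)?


Binomial: P(X=3) = C(16,3)×p^3×(1-p)^13
= 560 × 27/125 × 8192/1220703125 = 24772608/30517578125

P(X=3) = 24772608/30517578125 ≈ 0.08%


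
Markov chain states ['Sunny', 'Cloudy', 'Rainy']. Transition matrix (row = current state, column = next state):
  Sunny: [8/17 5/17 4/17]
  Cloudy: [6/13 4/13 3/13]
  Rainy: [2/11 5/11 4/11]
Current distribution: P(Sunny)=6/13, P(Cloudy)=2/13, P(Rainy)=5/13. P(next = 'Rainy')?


P(next=Rainy) = Σᵢ P(now=i)×P(i→Rainy)
= 6/13×4/17 + 2/13×3/13 + 5/13×4/11
= 24/221 + 6/169 + 20/143 = 8974/31603

P = 8974/31603 ≈ 0.2840


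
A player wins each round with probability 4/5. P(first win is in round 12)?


Geometric: P(X=12) = (1-p)^(k-1)×p = (1/5)^11×4/5 = 4/244140625

P(X=12) = 4/244140625 ≈ 0.00%


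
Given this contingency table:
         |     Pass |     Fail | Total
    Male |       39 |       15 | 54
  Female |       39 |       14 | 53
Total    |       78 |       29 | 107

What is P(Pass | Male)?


P(Pass | Male) = 39/(39+15) = 39/54 = 13/18

P(Pass|Male) = 13/18 ≈ 72.22%


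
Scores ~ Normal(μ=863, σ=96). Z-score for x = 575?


z = (x - μ)/σ = (575 - 863)/96 = -3.0

z = -3.0


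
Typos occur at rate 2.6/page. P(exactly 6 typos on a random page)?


Poisson(λ=2.6): P(X=6) = e^(-λ)×λ^k/k!
= e^(-2.6) × 2.6^6 / 6!
≈ 0.07427357821 × 308.915776 / 720 ≈ 0.031867

P(X=6) ≈ 0.031867 ≈ 3.19%


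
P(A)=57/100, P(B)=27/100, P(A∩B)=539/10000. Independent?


P(A)×P(B) = 1539/10000
P(A∩B) = 539/10000
Not equal → NOT independent

No, not independent


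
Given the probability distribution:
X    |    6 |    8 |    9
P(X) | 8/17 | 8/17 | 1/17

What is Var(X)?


E[X] = 121/17
E[X²] = 881/17
Var(X) = E[X²] - (E[X])² = 881/17 - 14641/289 = 336/289

Var(X) = 336/289 ≈ 1.1626


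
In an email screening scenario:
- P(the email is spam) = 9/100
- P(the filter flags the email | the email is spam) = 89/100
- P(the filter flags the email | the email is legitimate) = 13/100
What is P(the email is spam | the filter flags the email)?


Using Bayes' theorem:
P(A|B) = P(B|A)·P(A) / P(B)

P(the filter flags the email) = 89/100 × 9/100 + 13/100 × 91/100
= 801/10000 + 1183/10000 = 124/625

P(the email is spam|the filter flags the email) = (801/10000) / (124/625) = 801/1984

P(the email is spam|the filter flags the email) = 801/1984 ≈ 40.37%


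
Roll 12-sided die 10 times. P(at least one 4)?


P(no 4)^10 = (11/12)^10 = 25937424601/61917364224
P(≥1) = 1 - 25937424601/61917364224 = 35979939623/61917364224

P = 35979939623/61917364224 ≈ 58.11%


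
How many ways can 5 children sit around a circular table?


Circular arrangements of 5 distinct objects: fix one position to break rotational symmetry.
(n-1)! = 4! = 24

24


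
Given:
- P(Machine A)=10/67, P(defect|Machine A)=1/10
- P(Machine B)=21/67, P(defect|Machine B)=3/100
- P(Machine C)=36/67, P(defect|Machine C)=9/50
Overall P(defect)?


P(B) = Σ P(B|Aᵢ)×P(Aᵢ)
  1/10×10/67 = 1/67
  3/100×21/67 = 63/6700
  9/50×36/67 = 162/1675
Sum = 811/6700

P(defect) = 811/6700 ≈ 12.10%


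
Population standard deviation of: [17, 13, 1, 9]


Mean = 40/4 = 10
  (17-10)²=49
  (13-10)²=9
  (1-10)²=81
  (9-10)²=1
Σ(x-μ)² = 140
σ² = 140/4 = 35

σ = √(35) ≈ 5.9161


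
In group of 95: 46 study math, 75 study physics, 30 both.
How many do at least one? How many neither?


|A∪B| = 46+75-30 = 91
Neither = 95-91 = 4

At least one: 91; Neither: 4


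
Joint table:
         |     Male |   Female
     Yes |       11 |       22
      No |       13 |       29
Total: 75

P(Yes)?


P(Yes) = (11+22)/75 = 33/75 = 11/25

P(Yes) = 11/25 ≈ 44.00%


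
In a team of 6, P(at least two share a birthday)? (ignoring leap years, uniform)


P(all different) = Π(365-i)/365 for i=0..5
= 0.959538
P(match) = 1 - 0.959538 = 0.040462

P ≈ 0.0405 ≈ 4.05%


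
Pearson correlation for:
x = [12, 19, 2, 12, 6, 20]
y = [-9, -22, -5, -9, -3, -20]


n=6, Σx=71, Σy=-68, Σxy=-1062, Σx²=1089, Σy²=1080
r = (6×(-1062) - 71×(-68))/√((6×1089 - 71²)(6×1080 - (-68)²))
= -1544/√(1493×1856) = -1544/√2771008 ≈ -1544/1664.6345 ≈ -0.9275

r ≈ -0.9275


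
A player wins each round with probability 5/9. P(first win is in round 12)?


Geometric: P(X=12) = (1-p)^(k-1)×p = (4/9)^11×5/9 = 20971520/282429536481

P(X=12) = 20971520/282429536481 ≈ 0.01%


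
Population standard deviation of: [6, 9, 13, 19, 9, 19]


Mean = 75/6 = 25/2
  (6-25/2)²=169/4
  (9-25/2)²=49/4
  (13-25/2)²=1/4
  (19-25/2)²=169/4
  (9-25/2)²=49/4
  (19-25/2)²=169/4
Σ(x-μ)² = 303/2
σ² = (303/2)/6 = 101/4

σ = √(101/4) ≈ 5.0249


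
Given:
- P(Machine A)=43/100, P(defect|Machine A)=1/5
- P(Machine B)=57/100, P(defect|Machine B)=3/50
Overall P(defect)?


P(B) = Σ P(B|Aᵢ)×P(Aᵢ)
  1/5×43/100 = 43/500
  3/50×57/100 = 171/5000
Sum = 601/5000

P(defect) = 601/5000 ≈ 12.02%


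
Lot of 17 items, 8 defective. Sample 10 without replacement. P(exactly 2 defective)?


Hypergeometric: C(8,2)×C(9,8)/C(17,10)
= 28×9/19448 = 63/4862

P(X=2) = 63/4862 ≈ 1.30%


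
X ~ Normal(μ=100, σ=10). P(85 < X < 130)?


z₁=(85-100)/10=-1.5, z₂=(130-100)/10=3.0
P = Φ(3.0) - Φ(-1.5) = 0.998650 - 0.066807 = 0.931843 ≈ 0.9318

P(85 < X < 130) ≈ 0.9318


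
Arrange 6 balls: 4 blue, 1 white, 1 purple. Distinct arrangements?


6!/(4!×1!×1!) = 30

30


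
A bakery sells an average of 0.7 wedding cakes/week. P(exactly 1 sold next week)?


Poisson(λ=0.7): P(X=1) = e^(-λ)×λ^k/k!
= e^(-0.7) × 0.7^1 / 1!
≈ 0.4965853038 × 0.7 / 1 ≈ 0.347610

P(X=1) ≈ 0.347610 ≈ 34.76%


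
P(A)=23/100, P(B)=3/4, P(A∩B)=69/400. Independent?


P(A)×P(B) = 69/400
P(A∩B) = 69/400
Equal ✓ → Independent

Yes, independent


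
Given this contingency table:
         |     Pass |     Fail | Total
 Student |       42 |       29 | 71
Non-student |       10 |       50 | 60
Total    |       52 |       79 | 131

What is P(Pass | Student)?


P(Pass | Student) = 42/(42+29) = 42/71

P(Pass|Student) = 42/71 ≈ 59.15%


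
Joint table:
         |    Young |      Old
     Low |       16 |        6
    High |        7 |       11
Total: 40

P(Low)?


P(Low) = (16+6)/40 = 22/40 = 11/20

P(Low) = 11/20 ≈ 55.00%


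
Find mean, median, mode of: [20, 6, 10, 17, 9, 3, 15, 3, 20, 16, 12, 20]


Sorted: [3, 3, 6, 9, 10, 12, 15, 16, 17, 20, 20, 20]
Mean = 151/12
Median = 27/2
Freq: {20: 3, 6: 1, 10: 1, 17: 1, 9: 1, 3: 2, 15: 1, 16: 1, 12: 1}
Mode: [20]

Mean=151/12, Median=27/2, Mode=20


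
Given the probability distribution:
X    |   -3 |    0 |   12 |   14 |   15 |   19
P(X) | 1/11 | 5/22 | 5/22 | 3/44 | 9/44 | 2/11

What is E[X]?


E[X] = Σ x·P(X=x)
= (-3)×(1/11) + (0)×(5/22) + (12)×(5/22) + (14)×(3/44) + (15)×(9/44) + (19)×(2/11)
= 437/44

E[X] = 437/44


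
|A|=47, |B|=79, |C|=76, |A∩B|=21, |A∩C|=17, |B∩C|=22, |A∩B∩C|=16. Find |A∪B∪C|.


|A∪B∪C| = 47+79+76-21-17-22+16 = 158

|A∪B∪C| = 158
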